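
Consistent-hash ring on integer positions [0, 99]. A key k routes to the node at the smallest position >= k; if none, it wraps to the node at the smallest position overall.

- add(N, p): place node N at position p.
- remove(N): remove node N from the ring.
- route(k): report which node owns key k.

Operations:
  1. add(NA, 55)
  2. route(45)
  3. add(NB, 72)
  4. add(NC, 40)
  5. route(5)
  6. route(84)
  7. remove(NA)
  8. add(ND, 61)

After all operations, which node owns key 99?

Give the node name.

Answer: NC

Derivation:
Op 1: add NA@55 -> ring=[55:NA]
Op 2: route key 45: smallest pos >= 45 is 55 -> NA
Op 3: add NB@72 -> ring=[55:NA,72:NB]
Op 4: add NC@40 -> ring=[40:NC,55:NA,72:NB]
Op 5: route key 5: smallest pos >= 5 is 40 -> NC
Op 6: route key 84: none >= 84, wrap to smallest pos 40 -> NC
Op 7: remove NA -> ring=[40:NC,72:NB]
Op 8: add ND@61 -> ring=[40:NC,61:ND,72:NB]
Final route key 99: none >= 99, wrap to smallest pos 40 -> NC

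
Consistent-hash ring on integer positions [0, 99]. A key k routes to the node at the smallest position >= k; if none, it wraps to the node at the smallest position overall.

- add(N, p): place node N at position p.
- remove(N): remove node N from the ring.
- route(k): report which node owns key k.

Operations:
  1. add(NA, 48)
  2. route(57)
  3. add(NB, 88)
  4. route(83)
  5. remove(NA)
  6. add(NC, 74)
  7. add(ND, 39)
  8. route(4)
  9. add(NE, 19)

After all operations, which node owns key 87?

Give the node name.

Op 1: add NA@48 -> ring=[48:NA]
Op 2: route key 57: none >= 57, wrap to smallest pos 48 -> NA
Op 3: add NB@88 -> ring=[48:NA,88:NB]
Op 4: route key 83: smallest pos >= 83 is 88 -> NB
Op 5: remove NA -> ring=[88:NB]
Op 6: add NC@74 -> ring=[74:NC,88:NB]
Op 7: add ND@39 -> ring=[39:ND,74:NC,88:NB]
Op 8: route key 4: smallest pos >= 4 is 39 -> ND
Op 9: add NE@19 -> ring=[19:NE,39:ND,74:NC,88:NB]
Final route key 87: smallest pos >= 87 is 88 -> NB

Answer: NB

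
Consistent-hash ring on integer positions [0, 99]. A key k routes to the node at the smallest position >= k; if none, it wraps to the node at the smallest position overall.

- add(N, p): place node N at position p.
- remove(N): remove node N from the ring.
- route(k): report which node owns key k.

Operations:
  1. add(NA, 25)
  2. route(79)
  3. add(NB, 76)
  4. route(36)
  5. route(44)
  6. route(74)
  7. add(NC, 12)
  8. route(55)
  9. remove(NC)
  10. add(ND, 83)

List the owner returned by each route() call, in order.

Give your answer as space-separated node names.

Answer: NA NB NB NB NB

Derivation:
Op 1: add NA@25 -> ring=[25:NA]
Op 2: route key 79: none >= 79, wrap to smallest pos 25 -> NA
Op 3: add NB@76 -> ring=[25:NA,76:NB]
Op 4: route key 36: smallest pos >= 36 is 76 -> NB
Op 5: route key 44: smallest pos >= 44 is 76 -> NB
Op 6: route key 74: smallest pos >= 74 is 76 -> NB
Op 7: add NC@12 -> ring=[12:NC,25:NA,76:NB]
Op 8: route key 55: smallest pos >= 55 is 76 -> NB
Op 9: remove NC -> ring=[25:NA,76:NB]
Op 10: add ND@83 -> ring=[25:NA,76:NB,83:ND]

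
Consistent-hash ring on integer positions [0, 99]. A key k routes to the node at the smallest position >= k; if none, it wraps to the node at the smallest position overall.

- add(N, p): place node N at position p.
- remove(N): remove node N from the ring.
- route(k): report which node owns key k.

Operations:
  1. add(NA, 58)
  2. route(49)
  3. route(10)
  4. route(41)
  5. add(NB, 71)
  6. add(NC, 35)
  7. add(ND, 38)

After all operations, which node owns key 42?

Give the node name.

Answer: NA

Derivation:
Op 1: add NA@58 -> ring=[58:NA]
Op 2: route key 49: smallest pos >= 49 is 58 -> NA
Op 3: route key 10: smallest pos >= 10 is 58 -> NA
Op 4: route key 41: smallest pos >= 41 is 58 -> NA
Op 5: add NB@71 -> ring=[58:NA,71:NB]
Op 6: add NC@35 -> ring=[35:NC,58:NA,71:NB]
Op 7: add ND@38 -> ring=[35:NC,38:ND,58:NA,71:NB]
Final route key 42: smallest pos >= 42 is 58 -> NA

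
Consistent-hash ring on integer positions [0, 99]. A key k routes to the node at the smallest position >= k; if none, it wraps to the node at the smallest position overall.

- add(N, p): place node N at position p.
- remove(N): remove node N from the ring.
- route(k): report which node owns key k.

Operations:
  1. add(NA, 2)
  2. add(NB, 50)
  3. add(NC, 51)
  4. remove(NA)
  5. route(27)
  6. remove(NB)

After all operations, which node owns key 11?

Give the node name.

Op 1: add NA@2 -> ring=[2:NA]
Op 2: add NB@50 -> ring=[2:NA,50:NB]
Op 3: add NC@51 -> ring=[2:NA,50:NB,51:NC]
Op 4: remove NA -> ring=[50:NB,51:NC]
Op 5: route key 27: smallest pos >= 27 is 50 -> NB
Op 6: remove NB -> ring=[51:NC]
Final route key 11: smallest pos >= 11 is 51 -> NC

Answer: NC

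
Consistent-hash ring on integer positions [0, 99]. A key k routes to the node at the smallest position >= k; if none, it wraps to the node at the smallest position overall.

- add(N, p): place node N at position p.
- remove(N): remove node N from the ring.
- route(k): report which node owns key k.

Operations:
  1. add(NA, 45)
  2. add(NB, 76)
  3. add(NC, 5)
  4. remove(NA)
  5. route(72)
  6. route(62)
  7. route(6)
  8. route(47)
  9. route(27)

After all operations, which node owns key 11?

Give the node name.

Answer: NB

Derivation:
Op 1: add NA@45 -> ring=[45:NA]
Op 2: add NB@76 -> ring=[45:NA,76:NB]
Op 3: add NC@5 -> ring=[5:NC,45:NA,76:NB]
Op 4: remove NA -> ring=[5:NC,76:NB]
Op 5: route key 72: smallest pos >= 72 is 76 -> NB
Op 6: route key 62: smallest pos >= 62 is 76 -> NB
Op 7: route key 6: smallest pos >= 6 is 76 -> NB
Op 8: route key 47: smallest pos >= 47 is 76 -> NB
Op 9: route key 27: smallest pos >= 27 is 76 -> NB
Final route key 11: smallest pos >= 11 is 76 -> NB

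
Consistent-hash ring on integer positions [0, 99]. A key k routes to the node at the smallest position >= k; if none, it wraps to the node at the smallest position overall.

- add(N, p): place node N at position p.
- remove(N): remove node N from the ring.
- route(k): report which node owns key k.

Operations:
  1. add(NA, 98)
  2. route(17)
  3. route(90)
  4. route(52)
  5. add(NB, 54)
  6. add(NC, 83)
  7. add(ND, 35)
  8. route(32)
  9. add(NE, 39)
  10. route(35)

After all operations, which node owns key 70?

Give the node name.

Answer: NC

Derivation:
Op 1: add NA@98 -> ring=[98:NA]
Op 2: route key 17: smallest pos >= 17 is 98 -> NA
Op 3: route key 90: smallest pos >= 90 is 98 -> NA
Op 4: route key 52: smallest pos >= 52 is 98 -> NA
Op 5: add NB@54 -> ring=[54:NB,98:NA]
Op 6: add NC@83 -> ring=[54:NB,83:NC,98:NA]
Op 7: add ND@35 -> ring=[35:ND,54:NB,83:NC,98:NA]
Op 8: route key 32: smallest pos >= 32 is 35 -> ND
Op 9: add NE@39 -> ring=[35:ND,39:NE,54:NB,83:NC,98:NA]
Op 10: route key 35: smallest pos >= 35 is 35 -> ND
Final route key 70: smallest pos >= 70 is 83 -> NC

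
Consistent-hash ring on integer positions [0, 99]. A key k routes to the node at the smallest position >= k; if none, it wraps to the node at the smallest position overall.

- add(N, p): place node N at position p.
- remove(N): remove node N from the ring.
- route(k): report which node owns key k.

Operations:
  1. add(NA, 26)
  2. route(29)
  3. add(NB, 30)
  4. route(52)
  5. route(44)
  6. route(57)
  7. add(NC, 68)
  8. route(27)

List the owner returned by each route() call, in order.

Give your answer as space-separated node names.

Answer: NA NA NA NA NB

Derivation:
Op 1: add NA@26 -> ring=[26:NA]
Op 2: route key 29: none >= 29, wrap to smallest pos 26 -> NA
Op 3: add NB@30 -> ring=[26:NA,30:NB]
Op 4: route key 52: none >= 52, wrap to smallest pos 26 -> NA
Op 5: route key 44: none >= 44, wrap to smallest pos 26 -> NA
Op 6: route key 57: none >= 57, wrap to smallest pos 26 -> NA
Op 7: add NC@68 -> ring=[26:NA,30:NB,68:NC]
Op 8: route key 27: smallest pos >= 27 is 30 -> NB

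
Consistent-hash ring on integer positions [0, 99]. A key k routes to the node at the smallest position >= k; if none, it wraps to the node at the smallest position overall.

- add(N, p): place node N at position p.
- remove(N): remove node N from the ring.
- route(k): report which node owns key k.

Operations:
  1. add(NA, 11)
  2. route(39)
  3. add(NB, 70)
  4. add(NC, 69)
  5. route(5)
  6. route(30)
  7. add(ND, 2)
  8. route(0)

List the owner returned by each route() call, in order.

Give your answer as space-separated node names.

Answer: NA NA NC ND

Derivation:
Op 1: add NA@11 -> ring=[11:NA]
Op 2: route key 39: none >= 39, wrap to smallest pos 11 -> NA
Op 3: add NB@70 -> ring=[11:NA,70:NB]
Op 4: add NC@69 -> ring=[11:NA,69:NC,70:NB]
Op 5: route key 5: smallest pos >= 5 is 11 -> NA
Op 6: route key 30: smallest pos >= 30 is 69 -> NC
Op 7: add ND@2 -> ring=[2:ND,11:NA,69:NC,70:NB]
Op 8: route key 0: smallest pos >= 0 is 2 -> ND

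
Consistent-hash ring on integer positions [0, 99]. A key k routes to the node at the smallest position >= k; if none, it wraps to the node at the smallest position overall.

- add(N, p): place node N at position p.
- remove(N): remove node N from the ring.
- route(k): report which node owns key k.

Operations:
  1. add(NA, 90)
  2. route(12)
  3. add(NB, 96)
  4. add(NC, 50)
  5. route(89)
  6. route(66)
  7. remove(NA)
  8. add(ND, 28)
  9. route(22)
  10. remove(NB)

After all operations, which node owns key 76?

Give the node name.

Answer: ND

Derivation:
Op 1: add NA@90 -> ring=[90:NA]
Op 2: route key 12: smallest pos >= 12 is 90 -> NA
Op 3: add NB@96 -> ring=[90:NA,96:NB]
Op 4: add NC@50 -> ring=[50:NC,90:NA,96:NB]
Op 5: route key 89: smallest pos >= 89 is 90 -> NA
Op 6: route key 66: smallest pos >= 66 is 90 -> NA
Op 7: remove NA -> ring=[50:NC,96:NB]
Op 8: add ND@28 -> ring=[28:ND,50:NC,96:NB]
Op 9: route key 22: smallest pos >= 22 is 28 -> ND
Op 10: remove NB -> ring=[28:ND,50:NC]
Final route key 76: none >= 76, wrap to smallest pos 28 -> ND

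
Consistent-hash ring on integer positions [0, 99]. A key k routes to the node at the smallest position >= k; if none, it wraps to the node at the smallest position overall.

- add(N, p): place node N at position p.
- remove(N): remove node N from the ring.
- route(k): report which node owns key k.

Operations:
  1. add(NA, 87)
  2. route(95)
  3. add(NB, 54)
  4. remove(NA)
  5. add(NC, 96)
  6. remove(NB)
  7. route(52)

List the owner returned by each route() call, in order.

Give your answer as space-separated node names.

Answer: NA NC

Derivation:
Op 1: add NA@87 -> ring=[87:NA]
Op 2: route key 95: none >= 95, wrap to smallest pos 87 -> NA
Op 3: add NB@54 -> ring=[54:NB,87:NA]
Op 4: remove NA -> ring=[54:NB]
Op 5: add NC@96 -> ring=[54:NB,96:NC]
Op 6: remove NB -> ring=[96:NC]
Op 7: route key 52: smallest pos >= 52 is 96 -> NC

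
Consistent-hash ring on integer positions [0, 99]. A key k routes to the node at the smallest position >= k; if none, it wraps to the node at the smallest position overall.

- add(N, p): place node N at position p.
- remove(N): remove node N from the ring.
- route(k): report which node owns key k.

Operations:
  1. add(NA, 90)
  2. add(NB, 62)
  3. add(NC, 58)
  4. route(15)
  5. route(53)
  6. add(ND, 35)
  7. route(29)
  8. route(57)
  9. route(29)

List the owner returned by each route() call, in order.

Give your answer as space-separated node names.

Op 1: add NA@90 -> ring=[90:NA]
Op 2: add NB@62 -> ring=[62:NB,90:NA]
Op 3: add NC@58 -> ring=[58:NC,62:NB,90:NA]
Op 4: route key 15: smallest pos >= 15 is 58 -> NC
Op 5: route key 53: smallest pos >= 53 is 58 -> NC
Op 6: add ND@35 -> ring=[35:ND,58:NC,62:NB,90:NA]
Op 7: route key 29: smallest pos >= 29 is 35 -> ND
Op 8: route key 57: smallest pos >= 57 is 58 -> NC
Op 9: route key 29: smallest pos >= 29 is 35 -> ND

Answer: NC NC ND NC ND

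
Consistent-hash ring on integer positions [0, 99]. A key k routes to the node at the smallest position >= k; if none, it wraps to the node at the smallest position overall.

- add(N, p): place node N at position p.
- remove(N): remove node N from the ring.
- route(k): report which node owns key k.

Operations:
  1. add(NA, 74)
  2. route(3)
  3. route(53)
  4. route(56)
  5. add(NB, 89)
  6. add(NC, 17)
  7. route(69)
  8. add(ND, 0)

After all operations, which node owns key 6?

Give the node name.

Op 1: add NA@74 -> ring=[74:NA]
Op 2: route key 3: smallest pos >= 3 is 74 -> NA
Op 3: route key 53: smallest pos >= 53 is 74 -> NA
Op 4: route key 56: smallest pos >= 56 is 74 -> NA
Op 5: add NB@89 -> ring=[74:NA,89:NB]
Op 6: add NC@17 -> ring=[17:NC,74:NA,89:NB]
Op 7: route key 69: smallest pos >= 69 is 74 -> NA
Op 8: add ND@0 -> ring=[0:ND,17:NC,74:NA,89:NB]
Final route key 6: smallest pos >= 6 is 17 -> NC

Answer: NC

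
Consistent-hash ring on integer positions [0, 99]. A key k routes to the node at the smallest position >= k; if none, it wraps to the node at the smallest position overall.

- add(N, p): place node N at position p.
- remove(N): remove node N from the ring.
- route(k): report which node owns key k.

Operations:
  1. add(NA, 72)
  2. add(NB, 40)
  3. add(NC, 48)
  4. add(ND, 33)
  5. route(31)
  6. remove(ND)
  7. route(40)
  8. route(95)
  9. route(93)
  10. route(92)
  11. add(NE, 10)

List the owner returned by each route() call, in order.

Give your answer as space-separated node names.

Answer: ND NB NB NB NB

Derivation:
Op 1: add NA@72 -> ring=[72:NA]
Op 2: add NB@40 -> ring=[40:NB,72:NA]
Op 3: add NC@48 -> ring=[40:NB,48:NC,72:NA]
Op 4: add ND@33 -> ring=[33:ND,40:NB,48:NC,72:NA]
Op 5: route key 31: smallest pos >= 31 is 33 -> ND
Op 6: remove ND -> ring=[40:NB,48:NC,72:NA]
Op 7: route key 40: smallest pos >= 40 is 40 -> NB
Op 8: route key 95: none >= 95, wrap to smallest pos 40 -> NB
Op 9: route key 93: none >= 93, wrap to smallest pos 40 -> NB
Op 10: route key 92: none >= 92, wrap to smallest pos 40 -> NB
Op 11: add NE@10 -> ring=[10:NE,40:NB,48:NC,72:NA]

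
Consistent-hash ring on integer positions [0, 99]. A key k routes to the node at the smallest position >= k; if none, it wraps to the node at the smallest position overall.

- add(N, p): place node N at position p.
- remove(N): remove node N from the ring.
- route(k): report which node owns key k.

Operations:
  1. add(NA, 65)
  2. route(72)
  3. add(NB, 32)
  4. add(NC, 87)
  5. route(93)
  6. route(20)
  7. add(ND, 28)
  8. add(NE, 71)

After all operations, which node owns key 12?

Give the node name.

Op 1: add NA@65 -> ring=[65:NA]
Op 2: route key 72: none >= 72, wrap to smallest pos 65 -> NA
Op 3: add NB@32 -> ring=[32:NB,65:NA]
Op 4: add NC@87 -> ring=[32:NB,65:NA,87:NC]
Op 5: route key 93: none >= 93, wrap to smallest pos 32 -> NB
Op 6: route key 20: smallest pos >= 20 is 32 -> NB
Op 7: add ND@28 -> ring=[28:ND,32:NB,65:NA,87:NC]
Op 8: add NE@71 -> ring=[28:ND,32:NB,65:NA,71:NE,87:NC]
Final route key 12: smallest pos >= 12 is 28 -> ND

Answer: ND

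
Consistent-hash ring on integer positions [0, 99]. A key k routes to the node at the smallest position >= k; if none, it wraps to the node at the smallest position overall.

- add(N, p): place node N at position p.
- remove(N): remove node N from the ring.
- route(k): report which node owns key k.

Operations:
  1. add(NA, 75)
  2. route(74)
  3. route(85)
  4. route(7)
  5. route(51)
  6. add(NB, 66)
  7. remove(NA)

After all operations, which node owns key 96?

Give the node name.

Op 1: add NA@75 -> ring=[75:NA]
Op 2: route key 74: smallest pos >= 74 is 75 -> NA
Op 3: route key 85: none >= 85, wrap to smallest pos 75 -> NA
Op 4: route key 7: smallest pos >= 7 is 75 -> NA
Op 5: route key 51: smallest pos >= 51 is 75 -> NA
Op 6: add NB@66 -> ring=[66:NB,75:NA]
Op 7: remove NA -> ring=[66:NB]
Final route key 96: none >= 96, wrap to smallest pos 66 -> NB

Answer: NB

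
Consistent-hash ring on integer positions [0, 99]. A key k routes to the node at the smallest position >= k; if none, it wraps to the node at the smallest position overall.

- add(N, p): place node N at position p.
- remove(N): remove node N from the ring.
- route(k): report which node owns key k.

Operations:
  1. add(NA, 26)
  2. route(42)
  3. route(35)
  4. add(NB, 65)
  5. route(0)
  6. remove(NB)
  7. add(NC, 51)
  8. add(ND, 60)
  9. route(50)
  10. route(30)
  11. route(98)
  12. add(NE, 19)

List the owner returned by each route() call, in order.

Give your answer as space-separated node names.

Op 1: add NA@26 -> ring=[26:NA]
Op 2: route key 42: none >= 42, wrap to smallest pos 26 -> NA
Op 3: route key 35: none >= 35, wrap to smallest pos 26 -> NA
Op 4: add NB@65 -> ring=[26:NA,65:NB]
Op 5: route key 0: smallest pos >= 0 is 26 -> NA
Op 6: remove NB -> ring=[26:NA]
Op 7: add NC@51 -> ring=[26:NA,51:NC]
Op 8: add ND@60 -> ring=[26:NA,51:NC,60:ND]
Op 9: route key 50: smallest pos >= 50 is 51 -> NC
Op 10: route key 30: smallest pos >= 30 is 51 -> NC
Op 11: route key 98: none >= 98, wrap to smallest pos 26 -> NA
Op 12: add NE@19 -> ring=[19:NE,26:NA,51:NC,60:ND]

Answer: NA NA NA NC NC NA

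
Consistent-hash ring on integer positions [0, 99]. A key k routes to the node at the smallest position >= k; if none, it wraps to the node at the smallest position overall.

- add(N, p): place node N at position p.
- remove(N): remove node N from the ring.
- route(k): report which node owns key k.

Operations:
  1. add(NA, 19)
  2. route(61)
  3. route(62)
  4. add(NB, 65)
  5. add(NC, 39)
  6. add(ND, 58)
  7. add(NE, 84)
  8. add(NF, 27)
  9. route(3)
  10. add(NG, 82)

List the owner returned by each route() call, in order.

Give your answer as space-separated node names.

Answer: NA NA NA

Derivation:
Op 1: add NA@19 -> ring=[19:NA]
Op 2: route key 61: none >= 61, wrap to smallest pos 19 -> NA
Op 3: route key 62: none >= 62, wrap to smallest pos 19 -> NA
Op 4: add NB@65 -> ring=[19:NA,65:NB]
Op 5: add NC@39 -> ring=[19:NA,39:NC,65:NB]
Op 6: add ND@58 -> ring=[19:NA,39:NC,58:ND,65:NB]
Op 7: add NE@84 -> ring=[19:NA,39:NC,58:ND,65:NB,84:NE]
Op 8: add NF@27 -> ring=[19:NA,27:NF,39:NC,58:ND,65:NB,84:NE]
Op 9: route key 3: smallest pos >= 3 is 19 -> NA
Op 10: add NG@82 -> ring=[19:NA,27:NF,39:NC,58:ND,65:NB,82:NG,84:NE]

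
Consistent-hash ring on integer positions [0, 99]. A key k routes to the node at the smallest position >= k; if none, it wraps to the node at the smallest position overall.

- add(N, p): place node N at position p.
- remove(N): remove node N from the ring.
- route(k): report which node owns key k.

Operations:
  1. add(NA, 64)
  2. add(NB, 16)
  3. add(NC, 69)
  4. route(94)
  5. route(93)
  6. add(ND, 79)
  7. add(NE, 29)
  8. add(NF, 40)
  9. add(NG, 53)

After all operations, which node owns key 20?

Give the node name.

Answer: NE

Derivation:
Op 1: add NA@64 -> ring=[64:NA]
Op 2: add NB@16 -> ring=[16:NB,64:NA]
Op 3: add NC@69 -> ring=[16:NB,64:NA,69:NC]
Op 4: route key 94: none >= 94, wrap to smallest pos 16 -> NB
Op 5: route key 93: none >= 93, wrap to smallest pos 16 -> NB
Op 6: add ND@79 -> ring=[16:NB,64:NA,69:NC,79:ND]
Op 7: add NE@29 -> ring=[16:NB,29:NE,64:NA,69:NC,79:ND]
Op 8: add NF@40 -> ring=[16:NB,29:NE,40:NF,64:NA,69:NC,79:ND]
Op 9: add NG@53 -> ring=[16:NB,29:NE,40:NF,53:NG,64:NA,69:NC,79:ND]
Final route key 20: smallest pos >= 20 is 29 -> NE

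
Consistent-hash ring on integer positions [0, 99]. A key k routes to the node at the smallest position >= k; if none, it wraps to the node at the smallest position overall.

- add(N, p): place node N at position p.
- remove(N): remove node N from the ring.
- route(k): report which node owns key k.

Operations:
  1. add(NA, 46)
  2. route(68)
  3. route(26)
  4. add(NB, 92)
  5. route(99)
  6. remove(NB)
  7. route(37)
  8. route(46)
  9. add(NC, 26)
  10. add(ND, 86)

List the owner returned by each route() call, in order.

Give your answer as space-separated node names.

Op 1: add NA@46 -> ring=[46:NA]
Op 2: route key 68: none >= 68, wrap to smallest pos 46 -> NA
Op 3: route key 26: smallest pos >= 26 is 46 -> NA
Op 4: add NB@92 -> ring=[46:NA,92:NB]
Op 5: route key 99: none >= 99, wrap to smallest pos 46 -> NA
Op 6: remove NB -> ring=[46:NA]
Op 7: route key 37: smallest pos >= 37 is 46 -> NA
Op 8: route key 46: smallest pos >= 46 is 46 -> NA
Op 9: add NC@26 -> ring=[26:NC,46:NA]
Op 10: add ND@86 -> ring=[26:NC,46:NA,86:ND]

Answer: NA NA NA NA NA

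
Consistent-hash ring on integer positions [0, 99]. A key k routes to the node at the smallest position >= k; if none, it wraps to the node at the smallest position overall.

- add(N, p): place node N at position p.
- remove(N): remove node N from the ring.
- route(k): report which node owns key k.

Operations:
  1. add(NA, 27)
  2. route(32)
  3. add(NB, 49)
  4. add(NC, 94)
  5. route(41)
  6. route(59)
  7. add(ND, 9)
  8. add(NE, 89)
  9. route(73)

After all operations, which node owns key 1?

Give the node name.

Op 1: add NA@27 -> ring=[27:NA]
Op 2: route key 32: none >= 32, wrap to smallest pos 27 -> NA
Op 3: add NB@49 -> ring=[27:NA,49:NB]
Op 4: add NC@94 -> ring=[27:NA,49:NB,94:NC]
Op 5: route key 41: smallest pos >= 41 is 49 -> NB
Op 6: route key 59: smallest pos >= 59 is 94 -> NC
Op 7: add ND@9 -> ring=[9:ND,27:NA,49:NB,94:NC]
Op 8: add NE@89 -> ring=[9:ND,27:NA,49:NB,89:NE,94:NC]
Op 9: route key 73: smallest pos >= 73 is 89 -> NE
Final route key 1: smallest pos >= 1 is 9 -> ND

Answer: ND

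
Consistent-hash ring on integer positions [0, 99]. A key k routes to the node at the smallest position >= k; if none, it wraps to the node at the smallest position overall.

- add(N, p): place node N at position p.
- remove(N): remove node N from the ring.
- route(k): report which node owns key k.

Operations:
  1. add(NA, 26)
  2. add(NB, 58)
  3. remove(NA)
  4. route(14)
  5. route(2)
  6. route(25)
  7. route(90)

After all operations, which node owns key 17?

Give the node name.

Op 1: add NA@26 -> ring=[26:NA]
Op 2: add NB@58 -> ring=[26:NA,58:NB]
Op 3: remove NA -> ring=[58:NB]
Op 4: route key 14: smallest pos >= 14 is 58 -> NB
Op 5: route key 2: smallest pos >= 2 is 58 -> NB
Op 6: route key 25: smallest pos >= 25 is 58 -> NB
Op 7: route key 90: none >= 90, wrap to smallest pos 58 -> NB
Final route key 17: smallest pos >= 17 is 58 -> NB

Answer: NB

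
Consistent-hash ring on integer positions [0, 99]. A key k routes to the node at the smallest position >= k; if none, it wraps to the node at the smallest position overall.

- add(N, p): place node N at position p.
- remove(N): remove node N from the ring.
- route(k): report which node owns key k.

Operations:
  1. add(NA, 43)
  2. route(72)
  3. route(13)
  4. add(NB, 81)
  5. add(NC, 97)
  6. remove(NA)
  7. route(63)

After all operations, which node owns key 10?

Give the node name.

Answer: NB

Derivation:
Op 1: add NA@43 -> ring=[43:NA]
Op 2: route key 72: none >= 72, wrap to smallest pos 43 -> NA
Op 3: route key 13: smallest pos >= 13 is 43 -> NA
Op 4: add NB@81 -> ring=[43:NA,81:NB]
Op 5: add NC@97 -> ring=[43:NA,81:NB,97:NC]
Op 6: remove NA -> ring=[81:NB,97:NC]
Op 7: route key 63: smallest pos >= 63 is 81 -> NB
Final route key 10: smallest pos >= 10 is 81 -> NB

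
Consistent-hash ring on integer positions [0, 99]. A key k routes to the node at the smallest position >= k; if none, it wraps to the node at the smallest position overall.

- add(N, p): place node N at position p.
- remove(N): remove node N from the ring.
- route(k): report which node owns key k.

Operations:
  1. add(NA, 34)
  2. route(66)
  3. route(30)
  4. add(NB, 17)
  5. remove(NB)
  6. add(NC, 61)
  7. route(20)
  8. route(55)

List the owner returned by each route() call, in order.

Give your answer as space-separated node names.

Answer: NA NA NA NC

Derivation:
Op 1: add NA@34 -> ring=[34:NA]
Op 2: route key 66: none >= 66, wrap to smallest pos 34 -> NA
Op 3: route key 30: smallest pos >= 30 is 34 -> NA
Op 4: add NB@17 -> ring=[17:NB,34:NA]
Op 5: remove NB -> ring=[34:NA]
Op 6: add NC@61 -> ring=[34:NA,61:NC]
Op 7: route key 20: smallest pos >= 20 is 34 -> NA
Op 8: route key 55: smallest pos >= 55 is 61 -> NC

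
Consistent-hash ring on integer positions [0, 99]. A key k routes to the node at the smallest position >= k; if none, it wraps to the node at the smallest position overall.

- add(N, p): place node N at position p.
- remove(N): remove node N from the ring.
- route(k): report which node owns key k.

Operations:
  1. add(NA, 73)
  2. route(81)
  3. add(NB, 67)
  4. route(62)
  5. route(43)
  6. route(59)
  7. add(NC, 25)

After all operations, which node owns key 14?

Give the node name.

Op 1: add NA@73 -> ring=[73:NA]
Op 2: route key 81: none >= 81, wrap to smallest pos 73 -> NA
Op 3: add NB@67 -> ring=[67:NB,73:NA]
Op 4: route key 62: smallest pos >= 62 is 67 -> NB
Op 5: route key 43: smallest pos >= 43 is 67 -> NB
Op 6: route key 59: smallest pos >= 59 is 67 -> NB
Op 7: add NC@25 -> ring=[25:NC,67:NB,73:NA]
Final route key 14: smallest pos >= 14 is 25 -> NC

Answer: NC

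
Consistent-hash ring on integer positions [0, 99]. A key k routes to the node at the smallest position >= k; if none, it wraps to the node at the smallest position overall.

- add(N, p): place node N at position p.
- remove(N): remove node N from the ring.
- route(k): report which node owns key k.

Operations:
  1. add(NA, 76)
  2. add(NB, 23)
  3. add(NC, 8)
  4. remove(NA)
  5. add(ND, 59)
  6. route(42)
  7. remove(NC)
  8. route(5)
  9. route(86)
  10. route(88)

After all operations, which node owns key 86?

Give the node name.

Answer: NB

Derivation:
Op 1: add NA@76 -> ring=[76:NA]
Op 2: add NB@23 -> ring=[23:NB,76:NA]
Op 3: add NC@8 -> ring=[8:NC,23:NB,76:NA]
Op 4: remove NA -> ring=[8:NC,23:NB]
Op 5: add ND@59 -> ring=[8:NC,23:NB,59:ND]
Op 6: route key 42: smallest pos >= 42 is 59 -> ND
Op 7: remove NC -> ring=[23:NB,59:ND]
Op 8: route key 5: smallest pos >= 5 is 23 -> NB
Op 9: route key 86: none >= 86, wrap to smallest pos 23 -> NB
Op 10: route key 88: none >= 88, wrap to smallest pos 23 -> NB
Final route key 86: none >= 86, wrap to smallest pos 23 -> NB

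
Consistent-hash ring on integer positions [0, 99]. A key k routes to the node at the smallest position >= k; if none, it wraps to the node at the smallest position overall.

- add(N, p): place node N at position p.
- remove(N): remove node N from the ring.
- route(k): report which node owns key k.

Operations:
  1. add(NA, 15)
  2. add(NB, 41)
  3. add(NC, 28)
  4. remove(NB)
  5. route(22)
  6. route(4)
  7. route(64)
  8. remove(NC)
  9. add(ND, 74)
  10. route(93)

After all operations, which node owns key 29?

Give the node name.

Answer: ND

Derivation:
Op 1: add NA@15 -> ring=[15:NA]
Op 2: add NB@41 -> ring=[15:NA,41:NB]
Op 3: add NC@28 -> ring=[15:NA,28:NC,41:NB]
Op 4: remove NB -> ring=[15:NA,28:NC]
Op 5: route key 22: smallest pos >= 22 is 28 -> NC
Op 6: route key 4: smallest pos >= 4 is 15 -> NA
Op 7: route key 64: none >= 64, wrap to smallest pos 15 -> NA
Op 8: remove NC -> ring=[15:NA]
Op 9: add ND@74 -> ring=[15:NA,74:ND]
Op 10: route key 93: none >= 93, wrap to smallest pos 15 -> NA
Final route key 29: smallest pos >= 29 is 74 -> ND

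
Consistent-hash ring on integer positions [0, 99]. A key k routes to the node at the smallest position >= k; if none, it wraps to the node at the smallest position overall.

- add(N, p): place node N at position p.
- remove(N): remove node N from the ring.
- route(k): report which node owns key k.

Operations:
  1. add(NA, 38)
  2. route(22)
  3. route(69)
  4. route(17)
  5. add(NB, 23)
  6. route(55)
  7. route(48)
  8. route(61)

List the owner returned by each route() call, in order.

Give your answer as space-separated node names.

Answer: NA NA NA NB NB NB

Derivation:
Op 1: add NA@38 -> ring=[38:NA]
Op 2: route key 22: smallest pos >= 22 is 38 -> NA
Op 3: route key 69: none >= 69, wrap to smallest pos 38 -> NA
Op 4: route key 17: smallest pos >= 17 is 38 -> NA
Op 5: add NB@23 -> ring=[23:NB,38:NA]
Op 6: route key 55: none >= 55, wrap to smallest pos 23 -> NB
Op 7: route key 48: none >= 48, wrap to smallest pos 23 -> NB
Op 8: route key 61: none >= 61, wrap to smallest pos 23 -> NB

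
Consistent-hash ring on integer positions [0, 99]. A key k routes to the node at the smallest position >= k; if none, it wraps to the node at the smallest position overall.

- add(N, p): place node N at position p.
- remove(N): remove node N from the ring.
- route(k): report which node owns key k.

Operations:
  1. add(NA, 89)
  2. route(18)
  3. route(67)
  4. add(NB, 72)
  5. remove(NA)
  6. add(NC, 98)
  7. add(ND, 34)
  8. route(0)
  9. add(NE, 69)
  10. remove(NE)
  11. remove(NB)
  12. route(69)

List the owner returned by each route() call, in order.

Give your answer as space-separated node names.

Op 1: add NA@89 -> ring=[89:NA]
Op 2: route key 18: smallest pos >= 18 is 89 -> NA
Op 3: route key 67: smallest pos >= 67 is 89 -> NA
Op 4: add NB@72 -> ring=[72:NB,89:NA]
Op 5: remove NA -> ring=[72:NB]
Op 6: add NC@98 -> ring=[72:NB,98:NC]
Op 7: add ND@34 -> ring=[34:ND,72:NB,98:NC]
Op 8: route key 0: smallest pos >= 0 is 34 -> ND
Op 9: add NE@69 -> ring=[34:ND,69:NE,72:NB,98:NC]
Op 10: remove NE -> ring=[34:ND,72:NB,98:NC]
Op 11: remove NB -> ring=[34:ND,98:NC]
Op 12: route key 69: smallest pos >= 69 is 98 -> NC

Answer: NA NA ND NC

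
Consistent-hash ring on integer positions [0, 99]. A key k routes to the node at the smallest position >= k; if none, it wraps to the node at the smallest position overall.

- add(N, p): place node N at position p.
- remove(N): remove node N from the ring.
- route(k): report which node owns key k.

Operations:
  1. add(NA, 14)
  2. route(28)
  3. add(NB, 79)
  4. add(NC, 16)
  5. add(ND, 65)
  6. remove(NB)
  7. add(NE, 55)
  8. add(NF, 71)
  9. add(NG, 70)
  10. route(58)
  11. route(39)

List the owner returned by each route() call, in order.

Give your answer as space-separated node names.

Op 1: add NA@14 -> ring=[14:NA]
Op 2: route key 28: none >= 28, wrap to smallest pos 14 -> NA
Op 3: add NB@79 -> ring=[14:NA,79:NB]
Op 4: add NC@16 -> ring=[14:NA,16:NC,79:NB]
Op 5: add ND@65 -> ring=[14:NA,16:NC,65:ND,79:NB]
Op 6: remove NB -> ring=[14:NA,16:NC,65:ND]
Op 7: add NE@55 -> ring=[14:NA,16:NC,55:NE,65:ND]
Op 8: add NF@71 -> ring=[14:NA,16:NC,55:NE,65:ND,71:NF]
Op 9: add NG@70 -> ring=[14:NA,16:NC,55:NE,65:ND,70:NG,71:NF]
Op 10: route key 58: smallest pos >= 58 is 65 -> ND
Op 11: route key 39: smallest pos >= 39 is 55 -> NE

Answer: NA ND NE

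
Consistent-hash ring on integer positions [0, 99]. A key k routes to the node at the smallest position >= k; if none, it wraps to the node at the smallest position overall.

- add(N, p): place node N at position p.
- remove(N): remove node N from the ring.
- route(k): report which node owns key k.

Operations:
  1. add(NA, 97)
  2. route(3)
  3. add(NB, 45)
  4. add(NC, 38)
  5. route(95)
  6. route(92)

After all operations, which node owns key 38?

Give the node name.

Op 1: add NA@97 -> ring=[97:NA]
Op 2: route key 3: smallest pos >= 3 is 97 -> NA
Op 3: add NB@45 -> ring=[45:NB,97:NA]
Op 4: add NC@38 -> ring=[38:NC,45:NB,97:NA]
Op 5: route key 95: smallest pos >= 95 is 97 -> NA
Op 6: route key 92: smallest pos >= 92 is 97 -> NA
Final route key 38: smallest pos >= 38 is 38 -> NC

Answer: NC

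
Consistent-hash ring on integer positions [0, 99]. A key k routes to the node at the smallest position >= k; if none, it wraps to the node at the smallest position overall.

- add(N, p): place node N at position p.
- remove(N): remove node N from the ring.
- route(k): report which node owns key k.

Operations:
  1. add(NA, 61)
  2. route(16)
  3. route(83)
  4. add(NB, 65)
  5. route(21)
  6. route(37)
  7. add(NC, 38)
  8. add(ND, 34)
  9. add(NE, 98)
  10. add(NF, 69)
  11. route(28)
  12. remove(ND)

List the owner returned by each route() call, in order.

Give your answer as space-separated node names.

Op 1: add NA@61 -> ring=[61:NA]
Op 2: route key 16: smallest pos >= 16 is 61 -> NA
Op 3: route key 83: none >= 83, wrap to smallest pos 61 -> NA
Op 4: add NB@65 -> ring=[61:NA,65:NB]
Op 5: route key 21: smallest pos >= 21 is 61 -> NA
Op 6: route key 37: smallest pos >= 37 is 61 -> NA
Op 7: add NC@38 -> ring=[38:NC,61:NA,65:NB]
Op 8: add ND@34 -> ring=[34:ND,38:NC,61:NA,65:NB]
Op 9: add NE@98 -> ring=[34:ND,38:NC,61:NA,65:NB,98:NE]
Op 10: add NF@69 -> ring=[34:ND,38:NC,61:NA,65:NB,69:NF,98:NE]
Op 11: route key 28: smallest pos >= 28 is 34 -> ND
Op 12: remove ND -> ring=[38:NC,61:NA,65:NB,69:NF,98:NE]

Answer: NA NA NA NA ND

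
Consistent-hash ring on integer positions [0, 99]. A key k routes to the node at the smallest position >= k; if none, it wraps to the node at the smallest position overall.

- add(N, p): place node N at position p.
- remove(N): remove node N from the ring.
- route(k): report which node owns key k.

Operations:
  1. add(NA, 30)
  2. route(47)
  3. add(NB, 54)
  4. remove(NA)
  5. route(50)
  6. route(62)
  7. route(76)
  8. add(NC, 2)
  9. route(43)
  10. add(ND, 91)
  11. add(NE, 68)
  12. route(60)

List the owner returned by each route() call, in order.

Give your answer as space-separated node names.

Answer: NA NB NB NB NB NE

Derivation:
Op 1: add NA@30 -> ring=[30:NA]
Op 2: route key 47: none >= 47, wrap to smallest pos 30 -> NA
Op 3: add NB@54 -> ring=[30:NA,54:NB]
Op 4: remove NA -> ring=[54:NB]
Op 5: route key 50: smallest pos >= 50 is 54 -> NB
Op 6: route key 62: none >= 62, wrap to smallest pos 54 -> NB
Op 7: route key 76: none >= 76, wrap to smallest pos 54 -> NB
Op 8: add NC@2 -> ring=[2:NC,54:NB]
Op 9: route key 43: smallest pos >= 43 is 54 -> NB
Op 10: add ND@91 -> ring=[2:NC,54:NB,91:ND]
Op 11: add NE@68 -> ring=[2:NC,54:NB,68:NE,91:ND]
Op 12: route key 60: smallest pos >= 60 is 68 -> NE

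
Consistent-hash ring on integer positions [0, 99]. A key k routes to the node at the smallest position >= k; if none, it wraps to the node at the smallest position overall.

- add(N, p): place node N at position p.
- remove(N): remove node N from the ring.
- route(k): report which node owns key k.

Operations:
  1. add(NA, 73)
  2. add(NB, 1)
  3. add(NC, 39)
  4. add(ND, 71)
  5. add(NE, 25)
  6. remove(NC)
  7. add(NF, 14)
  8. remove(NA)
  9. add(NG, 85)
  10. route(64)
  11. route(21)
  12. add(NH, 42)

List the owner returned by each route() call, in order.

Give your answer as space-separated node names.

Op 1: add NA@73 -> ring=[73:NA]
Op 2: add NB@1 -> ring=[1:NB,73:NA]
Op 3: add NC@39 -> ring=[1:NB,39:NC,73:NA]
Op 4: add ND@71 -> ring=[1:NB,39:NC,71:ND,73:NA]
Op 5: add NE@25 -> ring=[1:NB,25:NE,39:NC,71:ND,73:NA]
Op 6: remove NC -> ring=[1:NB,25:NE,71:ND,73:NA]
Op 7: add NF@14 -> ring=[1:NB,14:NF,25:NE,71:ND,73:NA]
Op 8: remove NA -> ring=[1:NB,14:NF,25:NE,71:ND]
Op 9: add NG@85 -> ring=[1:NB,14:NF,25:NE,71:ND,85:NG]
Op 10: route key 64: smallest pos >= 64 is 71 -> ND
Op 11: route key 21: smallest pos >= 21 is 25 -> NE
Op 12: add NH@42 -> ring=[1:NB,14:NF,25:NE,42:NH,71:ND,85:NG]

Answer: ND NE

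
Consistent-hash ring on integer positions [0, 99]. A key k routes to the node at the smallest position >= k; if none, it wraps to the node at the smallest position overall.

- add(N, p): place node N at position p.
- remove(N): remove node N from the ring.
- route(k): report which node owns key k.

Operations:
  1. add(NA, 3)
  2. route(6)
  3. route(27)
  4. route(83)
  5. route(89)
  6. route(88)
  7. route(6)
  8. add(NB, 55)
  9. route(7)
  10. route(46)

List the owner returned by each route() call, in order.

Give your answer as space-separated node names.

Op 1: add NA@3 -> ring=[3:NA]
Op 2: route key 6: none >= 6, wrap to smallest pos 3 -> NA
Op 3: route key 27: none >= 27, wrap to smallest pos 3 -> NA
Op 4: route key 83: none >= 83, wrap to smallest pos 3 -> NA
Op 5: route key 89: none >= 89, wrap to smallest pos 3 -> NA
Op 6: route key 88: none >= 88, wrap to smallest pos 3 -> NA
Op 7: route key 6: none >= 6, wrap to smallest pos 3 -> NA
Op 8: add NB@55 -> ring=[3:NA,55:NB]
Op 9: route key 7: smallest pos >= 7 is 55 -> NB
Op 10: route key 46: smallest pos >= 46 is 55 -> NB

Answer: NA NA NA NA NA NA NB NB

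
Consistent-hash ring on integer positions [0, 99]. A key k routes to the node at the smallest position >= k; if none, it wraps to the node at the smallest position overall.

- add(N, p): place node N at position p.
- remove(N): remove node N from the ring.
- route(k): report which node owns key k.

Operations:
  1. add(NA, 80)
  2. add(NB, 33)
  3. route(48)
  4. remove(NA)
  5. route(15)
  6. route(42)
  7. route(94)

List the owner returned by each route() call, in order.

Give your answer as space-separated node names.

Op 1: add NA@80 -> ring=[80:NA]
Op 2: add NB@33 -> ring=[33:NB,80:NA]
Op 3: route key 48: smallest pos >= 48 is 80 -> NA
Op 4: remove NA -> ring=[33:NB]
Op 5: route key 15: smallest pos >= 15 is 33 -> NB
Op 6: route key 42: none >= 42, wrap to smallest pos 33 -> NB
Op 7: route key 94: none >= 94, wrap to smallest pos 33 -> NB

Answer: NA NB NB NB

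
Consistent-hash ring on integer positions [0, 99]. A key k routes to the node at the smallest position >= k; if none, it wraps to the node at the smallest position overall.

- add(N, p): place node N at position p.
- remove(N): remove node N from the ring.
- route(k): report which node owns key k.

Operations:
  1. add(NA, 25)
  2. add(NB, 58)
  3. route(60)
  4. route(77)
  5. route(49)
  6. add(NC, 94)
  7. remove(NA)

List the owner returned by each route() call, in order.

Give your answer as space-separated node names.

Op 1: add NA@25 -> ring=[25:NA]
Op 2: add NB@58 -> ring=[25:NA,58:NB]
Op 3: route key 60: none >= 60, wrap to smallest pos 25 -> NA
Op 4: route key 77: none >= 77, wrap to smallest pos 25 -> NA
Op 5: route key 49: smallest pos >= 49 is 58 -> NB
Op 6: add NC@94 -> ring=[25:NA,58:NB,94:NC]
Op 7: remove NA -> ring=[58:NB,94:NC]

Answer: NA NA NB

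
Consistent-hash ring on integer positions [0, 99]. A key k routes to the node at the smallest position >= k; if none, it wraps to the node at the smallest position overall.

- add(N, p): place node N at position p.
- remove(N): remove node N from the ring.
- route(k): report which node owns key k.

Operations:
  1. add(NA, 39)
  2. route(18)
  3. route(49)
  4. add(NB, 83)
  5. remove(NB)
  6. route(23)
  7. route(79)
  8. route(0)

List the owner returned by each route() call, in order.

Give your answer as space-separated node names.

Answer: NA NA NA NA NA

Derivation:
Op 1: add NA@39 -> ring=[39:NA]
Op 2: route key 18: smallest pos >= 18 is 39 -> NA
Op 3: route key 49: none >= 49, wrap to smallest pos 39 -> NA
Op 4: add NB@83 -> ring=[39:NA,83:NB]
Op 5: remove NB -> ring=[39:NA]
Op 6: route key 23: smallest pos >= 23 is 39 -> NA
Op 7: route key 79: none >= 79, wrap to smallest pos 39 -> NA
Op 8: route key 0: smallest pos >= 0 is 39 -> NA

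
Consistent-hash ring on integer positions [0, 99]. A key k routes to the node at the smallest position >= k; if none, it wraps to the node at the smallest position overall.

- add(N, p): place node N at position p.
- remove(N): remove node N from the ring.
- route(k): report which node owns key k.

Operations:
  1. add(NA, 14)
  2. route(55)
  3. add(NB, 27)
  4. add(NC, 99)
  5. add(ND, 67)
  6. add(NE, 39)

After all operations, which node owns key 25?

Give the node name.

Op 1: add NA@14 -> ring=[14:NA]
Op 2: route key 55: none >= 55, wrap to smallest pos 14 -> NA
Op 3: add NB@27 -> ring=[14:NA,27:NB]
Op 4: add NC@99 -> ring=[14:NA,27:NB,99:NC]
Op 5: add ND@67 -> ring=[14:NA,27:NB,67:ND,99:NC]
Op 6: add NE@39 -> ring=[14:NA,27:NB,39:NE,67:ND,99:NC]
Final route key 25: smallest pos >= 25 is 27 -> NB

Answer: NB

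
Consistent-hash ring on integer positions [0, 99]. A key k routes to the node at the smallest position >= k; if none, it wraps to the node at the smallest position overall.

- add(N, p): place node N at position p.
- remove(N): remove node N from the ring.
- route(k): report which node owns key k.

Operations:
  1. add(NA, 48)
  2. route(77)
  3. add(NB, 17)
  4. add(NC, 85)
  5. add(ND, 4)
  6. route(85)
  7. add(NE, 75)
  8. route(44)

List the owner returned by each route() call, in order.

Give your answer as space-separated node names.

Op 1: add NA@48 -> ring=[48:NA]
Op 2: route key 77: none >= 77, wrap to smallest pos 48 -> NA
Op 3: add NB@17 -> ring=[17:NB,48:NA]
Op 4: add NC@85 -> ring=[17:NB,48:NA,85:NC]
Op 5: add ND@4 -> ring=[4:ND,17:NB,48:NA,85:NC]
Op 6: route key 85: smallest pos >= 85 is 85 -> NC
Op 7: add NE@75 -> ring=[4:ND,17:NB,48:NA,75:NE,85:NC]
Op 8: route key 44: smallest pos >= 44 is 48 -> NA

Answer: NA NC NA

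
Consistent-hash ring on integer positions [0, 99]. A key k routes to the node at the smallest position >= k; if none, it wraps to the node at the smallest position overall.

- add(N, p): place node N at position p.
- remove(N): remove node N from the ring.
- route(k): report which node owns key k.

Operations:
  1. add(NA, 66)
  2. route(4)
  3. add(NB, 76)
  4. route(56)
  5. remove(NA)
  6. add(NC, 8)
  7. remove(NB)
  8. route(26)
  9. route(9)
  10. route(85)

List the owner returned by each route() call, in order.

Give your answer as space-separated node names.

Answer: NA NA NC NC NC

Derivation:
Op 1: add NA@66 -> ring=[66:NA]
Op 2: route key 4: smallest pos >= 4 is 66 -> NA
Op 3: add NB@76 -> ring=[66:NA,76:NB]
Op 4: route key 56: smallest pos >= 56 is 66 -> NA
Op 5: remove NA -> ring=[76:NB]
Op 6: add NC@8 -> ring=[8:NC,76:NB]
Op 7: remove NB -> ring=[8:NC]
Op 8: route key 26: none >= 26, wrap to smallest pos 8 -> NC
Op 9: route key 9: none >= 9, wrap to smallest pos 8 -> NC
Op 10: route key 85: none >= 85, wrap to smallest pos 8 -> NC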